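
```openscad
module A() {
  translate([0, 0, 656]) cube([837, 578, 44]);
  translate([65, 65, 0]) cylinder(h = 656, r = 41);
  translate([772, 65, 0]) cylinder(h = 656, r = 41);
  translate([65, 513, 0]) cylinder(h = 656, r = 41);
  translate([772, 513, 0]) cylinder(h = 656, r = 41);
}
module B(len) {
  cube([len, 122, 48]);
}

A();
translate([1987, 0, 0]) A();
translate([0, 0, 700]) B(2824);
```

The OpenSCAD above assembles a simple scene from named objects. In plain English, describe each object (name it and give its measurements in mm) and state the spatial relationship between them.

A is a table: top 837 mm (x) × 578 mm (y), 44 mm thick, upper face at z = 700 mm, on four round legs of 82 mm diameter, each leg's bounding box inset 24 mm from the nearest pair of top edges, running from z = 0 to the bottom of the top.

B is a rectangular beam 2824 mm long (x), 122 mm deep (y), 48 mm thick (z).

The beam spans the tops of two tables placed 1150 mm apart, resting at z = 700 mm.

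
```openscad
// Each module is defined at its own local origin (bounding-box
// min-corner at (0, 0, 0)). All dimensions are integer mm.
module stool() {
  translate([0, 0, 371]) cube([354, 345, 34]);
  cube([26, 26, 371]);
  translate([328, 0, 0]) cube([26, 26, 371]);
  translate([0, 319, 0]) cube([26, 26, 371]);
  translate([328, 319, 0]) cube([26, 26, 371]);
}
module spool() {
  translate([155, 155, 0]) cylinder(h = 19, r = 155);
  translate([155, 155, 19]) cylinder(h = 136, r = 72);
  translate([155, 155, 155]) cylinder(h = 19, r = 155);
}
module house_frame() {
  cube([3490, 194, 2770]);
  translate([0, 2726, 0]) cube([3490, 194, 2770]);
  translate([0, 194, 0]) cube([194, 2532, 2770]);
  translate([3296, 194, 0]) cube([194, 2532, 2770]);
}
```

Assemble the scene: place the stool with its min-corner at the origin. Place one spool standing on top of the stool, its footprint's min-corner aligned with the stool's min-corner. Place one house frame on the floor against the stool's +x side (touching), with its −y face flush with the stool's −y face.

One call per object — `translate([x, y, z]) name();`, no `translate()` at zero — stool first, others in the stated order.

stool();
translate([0, 0, 405]) spool();
translate([354, 0, 0]) house_frame();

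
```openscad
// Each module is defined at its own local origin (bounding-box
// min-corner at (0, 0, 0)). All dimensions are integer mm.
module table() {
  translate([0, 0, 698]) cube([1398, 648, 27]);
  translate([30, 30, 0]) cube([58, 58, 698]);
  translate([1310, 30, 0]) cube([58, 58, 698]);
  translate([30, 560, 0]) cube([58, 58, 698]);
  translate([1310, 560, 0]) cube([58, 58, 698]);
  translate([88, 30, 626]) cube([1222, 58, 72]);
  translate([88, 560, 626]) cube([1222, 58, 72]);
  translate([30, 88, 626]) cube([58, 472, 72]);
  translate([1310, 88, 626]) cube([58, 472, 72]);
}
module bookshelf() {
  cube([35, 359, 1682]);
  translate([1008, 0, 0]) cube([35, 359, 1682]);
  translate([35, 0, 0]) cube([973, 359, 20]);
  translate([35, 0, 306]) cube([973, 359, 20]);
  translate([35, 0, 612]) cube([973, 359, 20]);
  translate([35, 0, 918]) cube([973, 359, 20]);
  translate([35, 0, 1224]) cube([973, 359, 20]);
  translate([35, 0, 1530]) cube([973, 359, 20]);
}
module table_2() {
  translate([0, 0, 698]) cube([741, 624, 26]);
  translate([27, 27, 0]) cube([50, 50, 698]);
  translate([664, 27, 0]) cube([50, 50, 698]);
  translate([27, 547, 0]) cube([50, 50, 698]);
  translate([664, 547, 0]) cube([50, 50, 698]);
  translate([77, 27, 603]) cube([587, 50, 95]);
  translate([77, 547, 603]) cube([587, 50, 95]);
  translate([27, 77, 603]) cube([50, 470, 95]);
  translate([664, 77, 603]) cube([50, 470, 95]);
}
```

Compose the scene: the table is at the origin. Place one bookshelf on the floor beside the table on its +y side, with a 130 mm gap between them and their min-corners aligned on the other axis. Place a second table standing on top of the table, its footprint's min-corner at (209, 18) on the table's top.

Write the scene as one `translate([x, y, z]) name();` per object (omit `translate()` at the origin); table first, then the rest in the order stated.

table();
translate([0, 778, 0]) bookshelf();
translate([209, 18, 725]) table_2();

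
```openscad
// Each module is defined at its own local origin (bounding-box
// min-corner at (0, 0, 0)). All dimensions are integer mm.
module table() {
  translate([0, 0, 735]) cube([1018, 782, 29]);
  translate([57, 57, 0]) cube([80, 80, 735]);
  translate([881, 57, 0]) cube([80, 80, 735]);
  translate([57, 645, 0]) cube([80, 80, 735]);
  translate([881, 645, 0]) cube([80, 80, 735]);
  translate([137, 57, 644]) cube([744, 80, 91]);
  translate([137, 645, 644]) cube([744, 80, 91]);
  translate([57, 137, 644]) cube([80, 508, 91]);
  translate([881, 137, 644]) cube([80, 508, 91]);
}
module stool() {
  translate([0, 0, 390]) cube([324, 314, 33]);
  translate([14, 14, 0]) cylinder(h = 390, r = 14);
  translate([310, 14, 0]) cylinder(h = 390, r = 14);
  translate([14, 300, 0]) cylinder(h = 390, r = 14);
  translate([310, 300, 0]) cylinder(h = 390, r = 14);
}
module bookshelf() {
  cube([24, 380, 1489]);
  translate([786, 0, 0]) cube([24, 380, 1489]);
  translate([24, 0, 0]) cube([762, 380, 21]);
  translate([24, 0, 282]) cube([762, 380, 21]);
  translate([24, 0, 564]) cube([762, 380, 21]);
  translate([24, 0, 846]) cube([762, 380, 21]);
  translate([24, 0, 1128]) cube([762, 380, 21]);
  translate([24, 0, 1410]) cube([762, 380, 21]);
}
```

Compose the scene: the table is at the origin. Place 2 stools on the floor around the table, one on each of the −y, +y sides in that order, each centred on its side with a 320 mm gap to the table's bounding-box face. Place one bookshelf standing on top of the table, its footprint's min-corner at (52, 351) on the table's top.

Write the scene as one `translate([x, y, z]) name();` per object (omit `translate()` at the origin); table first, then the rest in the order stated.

table();
translate([347, -634, 0]) stool();
translate([347, 1102, 0]) stool();
translate([52, 351, 764]) bookshelf();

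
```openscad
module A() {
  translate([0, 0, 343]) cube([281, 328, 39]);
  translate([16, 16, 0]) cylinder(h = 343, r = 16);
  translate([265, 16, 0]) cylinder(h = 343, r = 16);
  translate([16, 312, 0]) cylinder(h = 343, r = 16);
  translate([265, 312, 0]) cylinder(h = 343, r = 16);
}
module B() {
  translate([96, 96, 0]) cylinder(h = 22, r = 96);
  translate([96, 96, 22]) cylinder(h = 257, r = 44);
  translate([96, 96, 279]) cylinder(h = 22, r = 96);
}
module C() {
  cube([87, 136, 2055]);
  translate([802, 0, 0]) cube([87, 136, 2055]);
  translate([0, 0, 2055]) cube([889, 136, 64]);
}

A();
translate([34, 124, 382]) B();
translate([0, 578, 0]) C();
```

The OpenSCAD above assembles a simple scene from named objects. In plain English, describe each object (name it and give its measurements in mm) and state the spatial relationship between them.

A is a simple wooden stool: a rectangular seat 281 mm (x) by 328 mm (y), 39 mm thick, top face at z = 382 mm, on four round legs, each 32 mm in diameter. The legs rest on z = 0, each leg's axis is inset half a diameter from the nearest pair of seat edges (so the leg's bounding box is flush with the corner).

B is a spool: two coaxial disc flanges of radius 96 mm and thickness 22 mm, joined by a core cylinder of radius 44 mm and height 257 mm. The lower flange rests on z = 0 and the three cylinders share a vertical axis.

C is a door frame. The clear opening is 715 mm wide and 2055 mm high. Two 87 mm wide jambs, 136 mm deep, stand either side of the opening from the floor to the top of the opening. A 64 mm thick head sits across the top of both jambs, spanning the full outside width of the frame.

The spool is on top of the stool. The door frame is on the floor beside the stool on its +y side.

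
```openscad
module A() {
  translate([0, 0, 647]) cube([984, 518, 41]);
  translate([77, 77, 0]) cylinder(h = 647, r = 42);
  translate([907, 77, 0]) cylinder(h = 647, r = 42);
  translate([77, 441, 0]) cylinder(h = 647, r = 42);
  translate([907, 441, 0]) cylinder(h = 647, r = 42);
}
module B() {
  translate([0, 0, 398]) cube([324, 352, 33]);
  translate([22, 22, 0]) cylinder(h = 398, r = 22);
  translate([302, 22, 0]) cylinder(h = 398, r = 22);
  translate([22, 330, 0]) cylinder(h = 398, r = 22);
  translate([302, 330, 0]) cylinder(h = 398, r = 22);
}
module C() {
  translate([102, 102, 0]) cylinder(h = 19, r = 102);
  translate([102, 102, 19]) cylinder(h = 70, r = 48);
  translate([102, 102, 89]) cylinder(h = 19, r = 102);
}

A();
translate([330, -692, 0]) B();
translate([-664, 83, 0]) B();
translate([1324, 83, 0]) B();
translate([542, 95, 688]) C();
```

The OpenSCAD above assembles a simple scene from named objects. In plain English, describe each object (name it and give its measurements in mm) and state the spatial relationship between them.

A is a table with a 984×518 mm rectangular top, 41 mm thick, top surface at z = 688 mm, supported by four round legs of 84 mm diameter, each leg's bounding box inset 35 mm from the nearest pair of top edges, running from the floor.

B is a four-legged stool. The seat is a 324×352×33 mm slab whose top surface is at z = 431 mm; four round legs, each 44 mm in diameter, run from the floor (z = 0) to the underside of the seat, each leg's axis is inset half a diameter from the nearest pair of seat edges (so the leg's bounding box is flush with the corner).

C is a spool: two coaxial disc flanges of radius 102 mm and thickness 19 mm, joined by a core cylinder of radius 48 mm and height 70 mm. The lower flange rests on z = 0 and the three cylinders share a vertical axis.

Three stools sit around the table at the −y, −x, +x sides. The spool is on top of the table.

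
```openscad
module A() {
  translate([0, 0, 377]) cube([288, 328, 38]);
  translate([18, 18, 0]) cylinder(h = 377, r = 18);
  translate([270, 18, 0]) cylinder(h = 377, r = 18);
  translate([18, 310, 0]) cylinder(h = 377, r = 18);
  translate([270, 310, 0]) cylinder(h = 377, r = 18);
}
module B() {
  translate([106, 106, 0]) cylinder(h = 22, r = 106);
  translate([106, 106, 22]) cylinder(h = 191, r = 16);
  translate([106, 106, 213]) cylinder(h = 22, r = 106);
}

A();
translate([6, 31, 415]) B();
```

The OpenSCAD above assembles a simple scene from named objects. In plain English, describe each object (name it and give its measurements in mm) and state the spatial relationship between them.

A is a simple wooden stool: a rectangular seat 288 mm (x) by 328 mm (y), 38 mm thick, top face at z = 415 mm, on four round legs, each 36 mm in diameter. The legs rest on z = 0, each leg's axis is inset half a diameter from the nearest pair of seat edges (so the leg's bounding box is flush with the corner).

B is a spool: two coaxial disc flanges of radius 106 mm and thickness 22 mm, joined by a core cylinder of radius 16 mm and height 191 mm. The lower flange rests on z = 0 and the three cylinders share a vertical axis.

The spool is on top of the stool.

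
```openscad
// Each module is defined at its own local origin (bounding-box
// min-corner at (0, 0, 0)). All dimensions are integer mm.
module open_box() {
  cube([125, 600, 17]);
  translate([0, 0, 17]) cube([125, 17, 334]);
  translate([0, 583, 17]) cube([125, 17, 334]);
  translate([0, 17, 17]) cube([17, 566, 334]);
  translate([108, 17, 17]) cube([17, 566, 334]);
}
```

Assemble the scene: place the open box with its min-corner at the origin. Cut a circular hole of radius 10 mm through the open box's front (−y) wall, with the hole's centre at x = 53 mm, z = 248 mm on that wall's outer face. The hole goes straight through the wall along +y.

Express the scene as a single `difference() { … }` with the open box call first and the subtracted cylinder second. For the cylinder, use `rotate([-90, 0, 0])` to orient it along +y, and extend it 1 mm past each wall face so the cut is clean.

difference() {
  open_box();
  translate([53, -1, 248]) rotate([-90, 0, 0]) cylinder(h = 19, r = 10);
}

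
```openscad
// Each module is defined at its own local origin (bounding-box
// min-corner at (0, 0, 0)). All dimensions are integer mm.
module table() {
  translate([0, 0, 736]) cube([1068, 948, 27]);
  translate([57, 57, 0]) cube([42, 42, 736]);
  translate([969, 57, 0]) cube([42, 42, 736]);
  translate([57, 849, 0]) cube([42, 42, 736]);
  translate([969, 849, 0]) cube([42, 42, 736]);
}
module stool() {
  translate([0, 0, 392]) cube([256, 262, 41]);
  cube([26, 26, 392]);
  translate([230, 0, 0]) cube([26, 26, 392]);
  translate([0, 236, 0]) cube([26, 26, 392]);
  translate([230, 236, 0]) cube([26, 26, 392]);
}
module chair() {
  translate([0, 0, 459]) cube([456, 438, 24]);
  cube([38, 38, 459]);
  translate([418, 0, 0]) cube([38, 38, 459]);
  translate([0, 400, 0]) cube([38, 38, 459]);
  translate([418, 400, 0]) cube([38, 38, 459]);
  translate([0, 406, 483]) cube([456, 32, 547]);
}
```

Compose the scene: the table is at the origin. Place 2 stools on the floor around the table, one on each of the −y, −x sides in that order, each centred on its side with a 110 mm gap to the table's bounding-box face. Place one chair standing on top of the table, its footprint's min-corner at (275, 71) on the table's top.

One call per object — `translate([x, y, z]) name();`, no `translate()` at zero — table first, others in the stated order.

table();
translate([406, -372, 0]) stool();
translate([-366, 343, 0]) stool();
translate([275, 71, 763]) chair();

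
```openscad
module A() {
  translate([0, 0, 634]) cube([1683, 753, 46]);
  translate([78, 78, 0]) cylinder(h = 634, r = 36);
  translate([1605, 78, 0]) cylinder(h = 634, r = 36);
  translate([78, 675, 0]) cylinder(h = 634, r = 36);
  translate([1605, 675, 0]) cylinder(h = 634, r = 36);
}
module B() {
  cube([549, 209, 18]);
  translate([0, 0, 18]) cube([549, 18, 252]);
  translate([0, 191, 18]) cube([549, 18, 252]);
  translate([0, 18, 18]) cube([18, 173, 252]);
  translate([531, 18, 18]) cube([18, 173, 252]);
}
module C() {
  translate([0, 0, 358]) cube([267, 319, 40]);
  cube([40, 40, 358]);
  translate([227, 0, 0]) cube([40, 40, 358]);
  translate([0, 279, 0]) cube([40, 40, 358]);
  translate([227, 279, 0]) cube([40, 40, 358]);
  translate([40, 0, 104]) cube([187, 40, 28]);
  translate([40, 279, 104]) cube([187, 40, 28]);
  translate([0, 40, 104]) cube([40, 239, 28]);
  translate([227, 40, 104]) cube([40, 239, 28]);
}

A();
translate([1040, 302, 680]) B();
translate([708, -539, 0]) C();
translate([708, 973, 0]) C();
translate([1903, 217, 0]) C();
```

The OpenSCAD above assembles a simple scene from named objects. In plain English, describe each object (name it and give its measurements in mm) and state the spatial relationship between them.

A is a rectangular dining table. The top is 1683×753×46 mm with its upper surface at z = 680 mm. It stands on four round legs of 72 mm diameter, each leg's bounding box inset 42 mm from the nearest pair of top edges, running from the floor to the underside of the top.

B is an open-topped rectangular box: outside dimensions 549×209×270 mm, with a uniform wall and base thickness of 18 mm. The base is a full 549×209 slab on the floor; four walls sit on top of the base. The front and back walls (the −y and +y sides) span the full width; the two side walls fit between them.

C is a four-legged stool. The seat is 267×319 mm, 40 mm thick, top at z = 398 mm. It stands on four square legs, each 40×40 mm in cross-section, from z = 0 to the seat underside, each flush with a corner of the seat. Four stretchers, 40 mm wide and 28 mm tall, connect adjacent legs with their undersides at z = 104 mm, each running between the inner faces of the legs it joins and aligned with the legs' outer faces on the other axis.

The open box is on top of the table. Three stools sit around the table at the −y, +y, +x sides.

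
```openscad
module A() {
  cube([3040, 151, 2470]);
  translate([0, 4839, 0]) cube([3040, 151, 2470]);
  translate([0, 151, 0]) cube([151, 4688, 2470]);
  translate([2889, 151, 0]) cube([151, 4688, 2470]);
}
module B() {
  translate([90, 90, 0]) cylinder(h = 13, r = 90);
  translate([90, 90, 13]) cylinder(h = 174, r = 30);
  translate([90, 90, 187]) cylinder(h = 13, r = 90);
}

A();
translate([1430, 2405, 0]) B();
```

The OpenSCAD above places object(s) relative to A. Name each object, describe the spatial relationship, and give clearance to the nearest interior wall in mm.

A is a house frame. B is a spool. The spool sits inside the house frame, centred. The clearance to the nearest interior wall is 1279 mm.

Clearances: x = 1279, y = 2254; minimum 1279 mm.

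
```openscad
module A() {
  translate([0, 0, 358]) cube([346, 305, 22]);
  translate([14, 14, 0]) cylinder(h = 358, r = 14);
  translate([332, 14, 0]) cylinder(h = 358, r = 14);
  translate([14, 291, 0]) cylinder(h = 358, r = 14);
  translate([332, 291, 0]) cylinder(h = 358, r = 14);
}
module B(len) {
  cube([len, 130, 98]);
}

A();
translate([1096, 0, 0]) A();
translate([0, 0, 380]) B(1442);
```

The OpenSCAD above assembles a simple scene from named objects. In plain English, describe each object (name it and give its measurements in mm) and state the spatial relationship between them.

A is a simple wooden stool: a rectangular seat 346 mm (x) by 305 mm (y), 22 mm thick, top face at z = 380 mm, on four round legs, each 28 mm in diameter. The legs rest on z = 0, each leg's axis is inset half a diameter from the nearest pair of seat edges (so the leg's bounding box is flush with the corner).

B is a rectangular beam 1442 mm long (x), 130 mm deep (y), 98 mm thick (z).

The beam spans the tops of two stools placed 750 mm apart, resting at z = 380 mm.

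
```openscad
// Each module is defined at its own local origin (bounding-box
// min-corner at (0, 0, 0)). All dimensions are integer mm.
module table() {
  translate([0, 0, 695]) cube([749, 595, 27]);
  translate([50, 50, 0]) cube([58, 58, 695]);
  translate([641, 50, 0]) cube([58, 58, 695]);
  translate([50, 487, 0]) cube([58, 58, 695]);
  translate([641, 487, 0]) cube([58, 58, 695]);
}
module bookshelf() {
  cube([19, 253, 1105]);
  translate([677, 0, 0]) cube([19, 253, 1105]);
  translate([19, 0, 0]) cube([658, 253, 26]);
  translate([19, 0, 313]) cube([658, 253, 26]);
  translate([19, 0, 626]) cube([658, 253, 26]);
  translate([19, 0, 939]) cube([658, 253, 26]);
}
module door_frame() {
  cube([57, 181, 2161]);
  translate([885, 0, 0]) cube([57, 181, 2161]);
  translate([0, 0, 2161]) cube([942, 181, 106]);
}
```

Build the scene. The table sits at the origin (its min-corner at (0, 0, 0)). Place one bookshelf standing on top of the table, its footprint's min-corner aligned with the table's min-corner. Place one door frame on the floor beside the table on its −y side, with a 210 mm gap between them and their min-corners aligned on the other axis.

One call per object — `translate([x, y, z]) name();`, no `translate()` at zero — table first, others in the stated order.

table();
translate([0, 0, 722]) bookshelf();
translate([0, -391, 0]) door_frame();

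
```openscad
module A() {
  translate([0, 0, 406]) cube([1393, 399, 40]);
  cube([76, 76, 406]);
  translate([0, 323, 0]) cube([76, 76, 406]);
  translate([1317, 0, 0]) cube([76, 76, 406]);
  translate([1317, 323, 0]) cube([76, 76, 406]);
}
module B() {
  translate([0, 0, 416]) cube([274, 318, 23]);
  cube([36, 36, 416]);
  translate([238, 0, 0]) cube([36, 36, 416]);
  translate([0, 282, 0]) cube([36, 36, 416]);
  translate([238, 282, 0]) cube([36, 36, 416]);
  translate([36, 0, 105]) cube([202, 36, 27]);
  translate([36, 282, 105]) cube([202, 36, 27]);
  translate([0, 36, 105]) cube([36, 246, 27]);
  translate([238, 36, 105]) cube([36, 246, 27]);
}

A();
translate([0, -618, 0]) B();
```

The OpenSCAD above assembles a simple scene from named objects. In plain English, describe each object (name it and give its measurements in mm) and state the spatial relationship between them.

A is a bench: a 1393×399 mm seat slab, 40 mm thick, top at z = 446 mm, on four 76×76 mm square legs flush with the seat corners and standing on z = 0.

B is a four-legged stool. The seat is 274×318 mm, 23 mm thick, top at z = 439 mm. It stands on four square legs, each 36×36 mm in cross-section, from z = 0 to the seat underside, each flush with a corner of the seat. Four stretchers, 36 mm wide and 27 mm tall, connect adjacent legs with their undersides at z = 105 mm, each running between the inner faces of the legs it joins and aligned with the legs' outer faces on the other axis.

The stool is on the floor beside the bench on its −y side.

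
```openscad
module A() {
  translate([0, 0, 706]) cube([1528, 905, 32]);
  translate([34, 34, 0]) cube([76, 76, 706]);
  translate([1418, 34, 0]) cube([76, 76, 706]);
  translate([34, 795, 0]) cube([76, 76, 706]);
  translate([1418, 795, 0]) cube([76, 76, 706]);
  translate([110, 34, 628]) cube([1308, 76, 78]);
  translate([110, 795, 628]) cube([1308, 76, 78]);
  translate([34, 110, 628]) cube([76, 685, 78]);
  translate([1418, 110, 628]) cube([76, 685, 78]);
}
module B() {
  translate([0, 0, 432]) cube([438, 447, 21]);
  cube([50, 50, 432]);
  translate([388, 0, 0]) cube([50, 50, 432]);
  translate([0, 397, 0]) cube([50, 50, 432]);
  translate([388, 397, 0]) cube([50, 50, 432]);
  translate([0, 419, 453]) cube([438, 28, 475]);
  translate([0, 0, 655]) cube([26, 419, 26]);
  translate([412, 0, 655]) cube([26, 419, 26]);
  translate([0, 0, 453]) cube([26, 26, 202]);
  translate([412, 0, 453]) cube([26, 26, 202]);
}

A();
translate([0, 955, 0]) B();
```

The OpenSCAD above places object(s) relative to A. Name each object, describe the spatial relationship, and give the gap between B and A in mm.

A is a table. B is a chair. The chair is on the floor beside the table on its +y side. The gap between the chair and the table is 50 mm.

The chair's nearest face is 50 mm from the table's +y face.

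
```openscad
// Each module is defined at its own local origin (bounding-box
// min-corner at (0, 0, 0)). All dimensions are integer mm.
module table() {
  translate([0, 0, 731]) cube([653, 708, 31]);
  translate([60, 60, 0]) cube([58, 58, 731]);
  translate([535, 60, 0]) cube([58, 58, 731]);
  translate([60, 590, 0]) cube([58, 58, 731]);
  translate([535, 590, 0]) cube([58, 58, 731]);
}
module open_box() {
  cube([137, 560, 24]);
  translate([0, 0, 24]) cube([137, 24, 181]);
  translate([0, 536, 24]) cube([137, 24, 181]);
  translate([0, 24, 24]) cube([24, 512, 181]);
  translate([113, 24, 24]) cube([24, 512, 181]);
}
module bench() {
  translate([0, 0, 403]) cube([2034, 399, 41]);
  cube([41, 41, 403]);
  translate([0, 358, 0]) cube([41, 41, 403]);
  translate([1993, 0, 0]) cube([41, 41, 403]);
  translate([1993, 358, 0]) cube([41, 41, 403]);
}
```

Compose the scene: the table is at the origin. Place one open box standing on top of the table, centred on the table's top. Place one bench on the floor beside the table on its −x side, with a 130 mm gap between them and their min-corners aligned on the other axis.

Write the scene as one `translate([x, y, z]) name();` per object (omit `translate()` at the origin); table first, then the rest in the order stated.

table();
translate([258, 74, 762]) open_box();
translate([-2164, 0, 0]) bench();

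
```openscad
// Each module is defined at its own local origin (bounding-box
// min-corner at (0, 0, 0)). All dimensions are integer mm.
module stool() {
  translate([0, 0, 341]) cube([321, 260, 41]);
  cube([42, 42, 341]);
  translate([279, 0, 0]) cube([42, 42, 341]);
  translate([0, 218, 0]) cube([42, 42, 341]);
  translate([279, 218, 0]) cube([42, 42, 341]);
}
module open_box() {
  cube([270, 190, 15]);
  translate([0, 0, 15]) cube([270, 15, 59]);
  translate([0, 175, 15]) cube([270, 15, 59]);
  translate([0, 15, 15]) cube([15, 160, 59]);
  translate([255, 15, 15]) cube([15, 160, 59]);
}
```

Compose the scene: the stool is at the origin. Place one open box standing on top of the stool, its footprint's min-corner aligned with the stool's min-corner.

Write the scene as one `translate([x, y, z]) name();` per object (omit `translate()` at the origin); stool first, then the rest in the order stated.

stool();
translate([0, 0, 382]) open_box();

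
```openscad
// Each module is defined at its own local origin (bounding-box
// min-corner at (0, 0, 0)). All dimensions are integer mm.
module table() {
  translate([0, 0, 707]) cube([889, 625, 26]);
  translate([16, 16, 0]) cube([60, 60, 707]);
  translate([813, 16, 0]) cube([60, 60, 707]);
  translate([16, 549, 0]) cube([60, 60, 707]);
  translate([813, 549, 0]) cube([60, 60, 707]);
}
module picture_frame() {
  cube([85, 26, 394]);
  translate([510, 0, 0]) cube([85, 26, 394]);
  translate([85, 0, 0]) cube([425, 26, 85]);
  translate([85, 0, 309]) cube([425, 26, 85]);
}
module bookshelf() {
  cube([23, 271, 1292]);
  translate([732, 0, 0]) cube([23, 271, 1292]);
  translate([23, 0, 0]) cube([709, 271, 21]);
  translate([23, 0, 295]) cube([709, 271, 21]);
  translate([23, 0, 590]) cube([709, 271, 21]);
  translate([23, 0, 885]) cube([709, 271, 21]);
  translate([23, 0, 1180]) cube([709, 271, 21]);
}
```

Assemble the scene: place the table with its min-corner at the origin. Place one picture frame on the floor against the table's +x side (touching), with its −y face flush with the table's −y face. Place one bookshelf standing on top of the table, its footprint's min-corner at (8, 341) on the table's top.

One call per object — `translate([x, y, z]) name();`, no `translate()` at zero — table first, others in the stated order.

table();
translate([889, 0, 0]) picture_frame();
translate([8, 341, 733]) bookshelf();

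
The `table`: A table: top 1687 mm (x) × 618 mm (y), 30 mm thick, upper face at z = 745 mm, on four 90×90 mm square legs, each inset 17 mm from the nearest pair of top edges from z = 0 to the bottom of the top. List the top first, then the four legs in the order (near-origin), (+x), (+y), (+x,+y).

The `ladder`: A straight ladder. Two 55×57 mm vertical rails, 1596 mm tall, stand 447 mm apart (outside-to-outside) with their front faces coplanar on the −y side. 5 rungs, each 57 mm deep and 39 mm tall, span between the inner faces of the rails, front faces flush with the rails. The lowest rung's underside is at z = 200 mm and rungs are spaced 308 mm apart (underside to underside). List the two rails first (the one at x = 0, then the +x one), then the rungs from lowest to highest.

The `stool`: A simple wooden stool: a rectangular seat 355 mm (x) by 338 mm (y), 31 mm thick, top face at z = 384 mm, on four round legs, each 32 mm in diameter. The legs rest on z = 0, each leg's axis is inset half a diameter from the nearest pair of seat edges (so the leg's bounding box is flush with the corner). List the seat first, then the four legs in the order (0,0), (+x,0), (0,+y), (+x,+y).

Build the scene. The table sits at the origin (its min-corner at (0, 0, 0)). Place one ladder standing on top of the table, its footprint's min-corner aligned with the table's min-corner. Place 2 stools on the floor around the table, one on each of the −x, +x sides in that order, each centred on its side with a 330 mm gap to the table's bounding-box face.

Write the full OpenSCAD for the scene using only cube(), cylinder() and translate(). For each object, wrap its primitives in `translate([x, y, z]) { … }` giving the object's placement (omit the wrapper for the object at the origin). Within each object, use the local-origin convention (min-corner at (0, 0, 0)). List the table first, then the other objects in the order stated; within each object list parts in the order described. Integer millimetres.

translate([0, 0, 715]) cube([1687, 618, 30]);
translate([17, 17, 0]) cube([90, 90, 715]);
translate([1580, 17, 0]) cube([90, 90, 715]);
translate([17, 511, 0]) cube([90, 90, 715]);
translate([1580, 511, 0]) cube([90, 90, 715]);
translate([0, 0, 745]) {
  cube([55, 57, 1596]);
  translate([392, 0, 0]) cube([55, 57, 1596]);
  translate([55, 0, 200]) cube([337, 57, 39]);
  translate([55, 0, 508]) cube([337, 57, 39]);
  translate([55, 0, 816]) cube([337, 57, 39]);
  translate([55, 0, 1124]) cube([337, 57, 39]);
  translate([55, 0, 1432]) cube([337, 57, 39]);
}
translate([-685, 140, 0]) {
  translate([0, 0, 353]) cube([355, 338, 31]);
  translate([16, 16, 0]) cylinder(h = 353, r = 16);
  translate([339, 16, 0]) cylinder(h = 353, r = 16);
  translate([16, 322, 0]) cylinder(h = 353, r = 16);
  translate([339, 322, 0]) cylinder(h = 353, r = 16);
}
translate([2017, 140, 0]) {
  translate([0, 0, 353]) cube([355, 338, 31]);
  translate([16, 16, 0]) cylinder(h = 353, r = 16);
  translate([339, 16, 0]) cylinder(h = 353, r = 16);
  translate([16, 322, 0]) cylinder(h = 353, r = 16);
  translate([339, 322, 0]) cylinder(h = 353, r = 16);
}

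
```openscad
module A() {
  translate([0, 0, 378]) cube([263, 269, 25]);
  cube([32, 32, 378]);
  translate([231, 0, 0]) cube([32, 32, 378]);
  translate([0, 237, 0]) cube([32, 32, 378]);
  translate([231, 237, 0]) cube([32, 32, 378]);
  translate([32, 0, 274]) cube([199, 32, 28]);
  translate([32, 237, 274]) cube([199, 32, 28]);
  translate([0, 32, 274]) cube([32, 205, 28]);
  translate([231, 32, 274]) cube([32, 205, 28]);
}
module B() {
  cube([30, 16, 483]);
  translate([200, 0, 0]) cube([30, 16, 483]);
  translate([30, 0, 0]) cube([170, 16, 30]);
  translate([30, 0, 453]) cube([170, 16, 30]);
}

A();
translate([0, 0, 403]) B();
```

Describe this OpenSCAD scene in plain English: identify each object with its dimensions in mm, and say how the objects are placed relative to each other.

A is a four-legged stool. The seat is a 263×269×25 mm slab whose top surface is at z = 403 mm; four square legs, each 32×32 mm in cross-section, run from the floor (z = 0) to the underside of the seat, each flush with a corner of the seat. Four stretchers, 32 mm wide and 28 mm tall, connect adjacent legs with their undersides at z = 274 mm, each running between the inner faces of the legs it joins and aligned with the legs' outer faces on the other axis.

B is a picture frame with a 170×423 mm rectangular opening (x by z) and a uniform 30 mm border on every side. Frame depth is 16 mm along y. It is built from two vertical stiles running the full outside height and two horizontal rails spanning the gap between the stiles.

The picture frame is on top of the stool.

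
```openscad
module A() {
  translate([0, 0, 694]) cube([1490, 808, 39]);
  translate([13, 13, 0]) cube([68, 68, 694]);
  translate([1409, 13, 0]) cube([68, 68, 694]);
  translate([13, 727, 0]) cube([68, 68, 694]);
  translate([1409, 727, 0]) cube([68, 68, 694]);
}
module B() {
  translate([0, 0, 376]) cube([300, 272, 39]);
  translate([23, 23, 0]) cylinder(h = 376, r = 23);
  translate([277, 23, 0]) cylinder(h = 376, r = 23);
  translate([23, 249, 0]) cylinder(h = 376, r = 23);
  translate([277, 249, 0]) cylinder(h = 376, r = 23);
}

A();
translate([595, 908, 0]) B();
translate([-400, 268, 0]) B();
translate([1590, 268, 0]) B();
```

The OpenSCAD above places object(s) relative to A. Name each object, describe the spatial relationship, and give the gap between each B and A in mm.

A is a table. B is a stool. Three stools sit around the table at the +y, −x, +x sides. The gap between each stool and the table is 100 mm.

Each stool's nearest face is 100 mm from the table's bounding box.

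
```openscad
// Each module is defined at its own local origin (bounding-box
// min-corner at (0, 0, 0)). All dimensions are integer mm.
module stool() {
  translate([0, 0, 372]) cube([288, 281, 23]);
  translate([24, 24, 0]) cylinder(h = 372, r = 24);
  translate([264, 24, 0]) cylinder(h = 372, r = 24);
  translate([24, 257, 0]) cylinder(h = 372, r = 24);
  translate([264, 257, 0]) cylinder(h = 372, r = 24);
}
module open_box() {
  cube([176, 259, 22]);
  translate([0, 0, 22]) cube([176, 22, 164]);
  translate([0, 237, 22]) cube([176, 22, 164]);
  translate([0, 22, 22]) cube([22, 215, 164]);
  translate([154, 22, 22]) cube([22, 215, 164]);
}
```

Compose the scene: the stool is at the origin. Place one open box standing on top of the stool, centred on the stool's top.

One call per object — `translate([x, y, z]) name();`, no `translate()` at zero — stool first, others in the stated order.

stool();
translate([56, 11, 395]) open_box();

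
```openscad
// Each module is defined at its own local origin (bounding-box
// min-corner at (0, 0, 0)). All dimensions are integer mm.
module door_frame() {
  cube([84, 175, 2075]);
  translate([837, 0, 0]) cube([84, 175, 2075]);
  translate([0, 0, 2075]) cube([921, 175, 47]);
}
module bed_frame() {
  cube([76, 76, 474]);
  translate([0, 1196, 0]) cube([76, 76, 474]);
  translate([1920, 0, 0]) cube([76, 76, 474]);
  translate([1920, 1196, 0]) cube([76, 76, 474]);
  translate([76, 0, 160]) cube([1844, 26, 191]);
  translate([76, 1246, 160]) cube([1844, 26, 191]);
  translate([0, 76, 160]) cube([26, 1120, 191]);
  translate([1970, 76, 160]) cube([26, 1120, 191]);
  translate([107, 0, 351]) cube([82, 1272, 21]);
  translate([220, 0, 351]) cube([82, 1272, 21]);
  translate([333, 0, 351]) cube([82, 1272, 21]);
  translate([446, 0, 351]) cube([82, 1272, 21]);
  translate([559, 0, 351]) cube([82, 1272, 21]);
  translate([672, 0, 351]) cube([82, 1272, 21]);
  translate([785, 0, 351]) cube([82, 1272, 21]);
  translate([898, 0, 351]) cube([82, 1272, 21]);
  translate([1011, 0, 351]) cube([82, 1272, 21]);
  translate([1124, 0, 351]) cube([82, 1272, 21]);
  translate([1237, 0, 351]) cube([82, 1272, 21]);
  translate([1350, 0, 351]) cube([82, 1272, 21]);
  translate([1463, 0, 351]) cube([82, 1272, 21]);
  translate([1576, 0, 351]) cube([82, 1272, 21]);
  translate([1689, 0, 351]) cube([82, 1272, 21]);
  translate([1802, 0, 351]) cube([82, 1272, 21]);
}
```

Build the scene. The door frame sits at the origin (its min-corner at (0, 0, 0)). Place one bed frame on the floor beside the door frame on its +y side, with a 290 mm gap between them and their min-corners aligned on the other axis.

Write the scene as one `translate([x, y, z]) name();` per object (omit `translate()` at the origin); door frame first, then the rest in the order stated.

door_frame();
translate([0, 465, 0]) bed_frame();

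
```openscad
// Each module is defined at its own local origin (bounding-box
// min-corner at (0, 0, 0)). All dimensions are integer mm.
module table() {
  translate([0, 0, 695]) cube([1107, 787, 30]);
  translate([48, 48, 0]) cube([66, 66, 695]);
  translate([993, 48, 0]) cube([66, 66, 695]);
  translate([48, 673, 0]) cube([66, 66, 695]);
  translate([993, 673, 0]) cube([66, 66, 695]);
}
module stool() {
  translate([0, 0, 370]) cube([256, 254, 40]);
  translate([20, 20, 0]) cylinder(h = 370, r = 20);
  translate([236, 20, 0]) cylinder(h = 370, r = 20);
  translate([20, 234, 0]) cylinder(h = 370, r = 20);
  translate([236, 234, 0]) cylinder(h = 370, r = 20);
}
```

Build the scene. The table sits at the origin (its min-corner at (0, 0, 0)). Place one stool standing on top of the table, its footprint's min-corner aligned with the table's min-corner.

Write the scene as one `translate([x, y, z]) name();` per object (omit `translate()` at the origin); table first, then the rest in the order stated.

table();
translate([0, 0, 725]) stool();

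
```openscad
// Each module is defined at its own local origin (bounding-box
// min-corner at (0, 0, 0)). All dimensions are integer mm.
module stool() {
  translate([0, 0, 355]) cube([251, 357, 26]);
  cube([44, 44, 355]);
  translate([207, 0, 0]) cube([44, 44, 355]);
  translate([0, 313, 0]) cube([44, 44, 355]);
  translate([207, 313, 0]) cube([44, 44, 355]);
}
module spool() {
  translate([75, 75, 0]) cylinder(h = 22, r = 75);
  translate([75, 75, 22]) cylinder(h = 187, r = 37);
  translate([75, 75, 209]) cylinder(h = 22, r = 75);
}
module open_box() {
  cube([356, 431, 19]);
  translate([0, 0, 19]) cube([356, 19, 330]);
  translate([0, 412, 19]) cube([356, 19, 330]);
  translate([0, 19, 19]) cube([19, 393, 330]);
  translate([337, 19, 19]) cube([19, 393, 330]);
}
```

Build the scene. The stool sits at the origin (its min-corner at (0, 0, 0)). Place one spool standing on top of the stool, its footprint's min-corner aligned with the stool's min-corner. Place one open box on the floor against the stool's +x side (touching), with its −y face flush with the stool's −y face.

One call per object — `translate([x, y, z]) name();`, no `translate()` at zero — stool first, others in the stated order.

stool();
translate([0, 0, 381]) spool();
translate([251, 0, 0]) open_box();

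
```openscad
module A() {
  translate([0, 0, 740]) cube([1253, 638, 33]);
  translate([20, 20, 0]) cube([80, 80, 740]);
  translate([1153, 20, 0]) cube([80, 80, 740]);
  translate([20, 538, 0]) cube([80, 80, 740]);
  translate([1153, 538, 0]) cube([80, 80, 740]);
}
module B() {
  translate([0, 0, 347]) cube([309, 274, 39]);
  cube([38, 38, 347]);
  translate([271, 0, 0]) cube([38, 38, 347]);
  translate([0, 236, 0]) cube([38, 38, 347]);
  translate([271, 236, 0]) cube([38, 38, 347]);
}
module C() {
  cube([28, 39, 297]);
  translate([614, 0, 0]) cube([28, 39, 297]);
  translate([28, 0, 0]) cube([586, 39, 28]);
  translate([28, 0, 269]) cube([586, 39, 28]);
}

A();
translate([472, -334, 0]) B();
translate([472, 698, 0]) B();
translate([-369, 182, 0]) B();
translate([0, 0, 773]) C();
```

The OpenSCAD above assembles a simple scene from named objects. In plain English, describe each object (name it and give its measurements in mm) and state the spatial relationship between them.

A is a rectangular dining table. The top is 1253×638×33 mm with its upper surface at z = 773 mm. It stands on four 80×80 mm square legs, each inset 20 mm from the nearest pair of top edges, running from the floor to the underside of the top.

B is a simple wooden stool: a rectangular seat 309 mm (x) by 274 mm (y), 39 mm thick, top face at z = 386 mm, on four square legs, each 38×38 mm in cross-section. The legs rest on z = 0, each flush with a corner of the seat.

C is a picture frame with a 586×241 mm rectangular opening (x by z) and a uniform 28 mm border on every side. Frame depth is 39 mm along y. It is built from two vertical stiles running the full outside height and two horizontal rails spanning the gap between the stiles.

Three stools sit around the table at the −y, +y, −x sides. The picture frame is on top of the table.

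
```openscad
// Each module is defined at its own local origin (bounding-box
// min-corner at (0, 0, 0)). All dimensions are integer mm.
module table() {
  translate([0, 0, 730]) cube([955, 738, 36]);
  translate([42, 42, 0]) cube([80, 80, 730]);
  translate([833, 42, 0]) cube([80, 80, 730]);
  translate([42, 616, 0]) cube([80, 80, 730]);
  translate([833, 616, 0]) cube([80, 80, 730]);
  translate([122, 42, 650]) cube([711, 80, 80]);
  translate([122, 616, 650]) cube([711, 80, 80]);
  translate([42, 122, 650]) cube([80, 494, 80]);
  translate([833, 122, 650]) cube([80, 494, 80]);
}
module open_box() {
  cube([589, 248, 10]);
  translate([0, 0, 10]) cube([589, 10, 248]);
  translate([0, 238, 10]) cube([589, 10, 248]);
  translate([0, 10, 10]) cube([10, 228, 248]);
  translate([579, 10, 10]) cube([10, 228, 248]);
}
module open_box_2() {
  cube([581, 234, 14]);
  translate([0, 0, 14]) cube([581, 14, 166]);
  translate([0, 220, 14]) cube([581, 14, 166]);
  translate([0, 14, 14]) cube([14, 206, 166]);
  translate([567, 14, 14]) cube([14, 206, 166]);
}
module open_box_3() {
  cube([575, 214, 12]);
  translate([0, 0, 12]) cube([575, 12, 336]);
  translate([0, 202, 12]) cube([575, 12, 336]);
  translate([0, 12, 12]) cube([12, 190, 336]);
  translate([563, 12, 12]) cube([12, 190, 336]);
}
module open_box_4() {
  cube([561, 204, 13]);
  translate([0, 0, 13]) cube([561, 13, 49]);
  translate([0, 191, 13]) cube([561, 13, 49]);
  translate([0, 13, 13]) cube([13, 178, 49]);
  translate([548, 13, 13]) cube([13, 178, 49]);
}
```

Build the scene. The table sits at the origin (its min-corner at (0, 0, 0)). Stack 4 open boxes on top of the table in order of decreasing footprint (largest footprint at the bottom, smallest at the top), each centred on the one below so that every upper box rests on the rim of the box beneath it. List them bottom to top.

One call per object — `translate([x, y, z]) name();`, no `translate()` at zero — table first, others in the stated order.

table();
translate([183, 245, 766]) open_box();
translate([187, 252, 1024]) open_box_2();
translate([190, 262, 1204]) open_box_3();
translate([197, 267, 1552]) open_box_4();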